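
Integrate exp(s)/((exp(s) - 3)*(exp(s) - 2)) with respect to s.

Let u = e^s, du = e^s ds.
The integral becomes ∫ du/((u-2)(u-3)); decompose into partial fractions.

log(exp(s) - 3) - log(exp(s) - 2) + C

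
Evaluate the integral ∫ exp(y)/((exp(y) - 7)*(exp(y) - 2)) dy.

log(exp(y) - 7)/5 - log(exp(y) - 2)/5 + C

Let u = e^y, du = e^y dy.
The integral becomes ∫ du/((u-2)(u-7)); decompose into partial fractions.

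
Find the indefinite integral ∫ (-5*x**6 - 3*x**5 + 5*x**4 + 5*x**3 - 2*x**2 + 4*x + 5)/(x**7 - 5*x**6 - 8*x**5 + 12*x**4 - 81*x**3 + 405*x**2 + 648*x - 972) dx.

Factor the denominator: (x - 6)*(x - 3)*(x - 1)*(x + 2)*(x + 3)*(x**2 + 9).
Partial-fraction decomposition: -(4081*x + 21201)/(8100*(x**2 + 9)) - 2671/(3888*(x + 3)) + 1/(8*(x + 2)) + 3/(400*(x - 1)) + 767/(648*(x - 3)) - 249091/(48600*(x - 6)).
Integrate each term; A/(x−a) gives A·log|x−a|; the (Bx+D)/(x²+p²) term gives a log and an atan.

-249091*log(x - 6)/48600 + 767*log(x - 3)/648 + 3*log(x - 1)/400 + log(x + 2)/8 - 2671*log(x + 3)/3888 - 4081*log(x**2 + 9)/16200 - 7067*atan(x/3)/8100 + C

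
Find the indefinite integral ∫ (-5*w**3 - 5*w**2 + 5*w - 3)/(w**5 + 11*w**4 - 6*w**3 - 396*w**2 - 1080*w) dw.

Factor the denominator: w*(w - 6)*(w + 5)*(w + 6)**2.
Partial-fraction decomposition: -2435/(288*(w + 6)) - 289/(24*(w + 6)**2) + 472/(55*(w + 5)) - 137/(1056*(w - 6)) + 1/(360*w).
Integrate each term; A/(w−a) gives A·log|w−a|; A/(w−a)² gives −A/(w−a).

log(w)/360 - 137*log(w - 6)/1056 + 472*log(w + 5)/55 - 2435*log(w + 6)/288 + 289/(24*w + 144) + C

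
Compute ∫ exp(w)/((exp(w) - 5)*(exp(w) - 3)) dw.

Let u = e^w, du = e^w dw.
The integral becomes ∫ du/((u-5)(u-3)); decompose into partial fractions.

log(exp(w) - 5)/2 - log(exp(w) - 3)/2 + C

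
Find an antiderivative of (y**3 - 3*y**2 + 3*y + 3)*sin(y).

-y**3*cos(y) + 3*y**2*sin(y) + 3*y**2*cos(y) - 6*y*sin(y) + 3*y*cos(y) - 3*sin(y) - 9*cos(y) + C

Use integration by parts with u = y**3 - 3*y**2 + 3*y + 3, dv = sin(y) dy, so v = -cos(y).
Apply parts 3 times (tabular method): alternate signs, differentiate u down to 0, integrate dv up.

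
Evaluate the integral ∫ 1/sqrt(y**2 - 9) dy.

Substitute y = 3·sec(θ), so dy = 3·sec(θ)*tan(θ) dθ and the radical becomes sqrt(y**2 - 9) = 3·tan(θ) by the Pythagorean identity.
Integrate the resulting trig expression in θ, then back-substitute sec(θ) = y/3, tan(θ) = sqrt(y**2 - 9)/3 (absorbing any constant into C).

log(y + sqrt(y**2 - 9)) + C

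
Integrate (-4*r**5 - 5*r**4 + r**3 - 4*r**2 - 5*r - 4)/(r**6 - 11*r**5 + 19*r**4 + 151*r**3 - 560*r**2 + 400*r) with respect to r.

-log(r)/100 + 1697149*log(r - 5)/32400 - 225*log(r - 4)/4 + 7*log(r - 1)/80 - 169*log(r + 4)/810 + 15629/(180*r - 900) + C

Factor the denominator: r*(r - 5)**2*(r - 4)*(r - 1)*(r + 4).
Partial-fraction decomposition: -169/(810*(r + 4)) + 7/(80*(r - 1)) - 225/(4*(r - 4)) + 1697149/(32400*(r - 5)) - 15629/(180*(r - 5)**2) - 1/(100*r).
Integrate each term; A/(r−a) gives A·log|r−a|; A/(r−a)² gives −A/(r−a).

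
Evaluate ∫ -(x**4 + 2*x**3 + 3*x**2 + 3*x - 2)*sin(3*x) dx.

Use integration by parts with u = x**4 + 2*x**3 + 3*x**2 + 3*x - 2, dv = -sin(3*x) dx, so v = cos(3*x)/3.
Apply parts 4 times (tabular method): alternate signs, differentiate u down to 0, integrate dv up.

x**4*cos(3*x)/3 - 4*x**3*sin(3*x)/9 + 2*x**3*cos(3*x)/3 - 2*x**2*sin(3*x)/3 + 5*x**2*cos(3*x)/9 - 10*x*sin(3*x)/27 + 5*x*cos(3*x)/9 - 5*sin(3*x)/27 - 64*cos(3*x)/81 + C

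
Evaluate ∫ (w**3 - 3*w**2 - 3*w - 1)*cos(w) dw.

w**3*sin(w) - 3*w**2*sin(w) + 3*w**2*cos(w) - 9*w*sin(w) - 6*w*cos(w) + 5*sin(w) - 9*cos(w) + C

Use integration by parts with u = w**3 - 3*w**2 - 3*w - 1, dv = cos(w) dw, so v = sin(w).
Apply parts 3 times (tabular method): alternate signs, differentiate u down to 0, integrate dv up.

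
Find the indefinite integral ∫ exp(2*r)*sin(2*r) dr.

exp(2*r)*sin(2*r)/4 - exp(2*r)*cos(2*r)/4 + C

Let I denote the integral. Integrate by parts with u = sin(2*r), dv = exp(2*r) dr, so v = exp(2*r)/2: I = exp(2*r)*sin(2*r)/2 − ∫ exp(2*r)*cos(2*r) dr.
Apply parts again with u = cos(2*r), dv = exp(2*r) dr: ∫ exp(2*r)*cos(2*r) dr = exp(2*r)*cos(2*r)/2 + I. Substituting back brings back I: I = exp(2*r)*sin(2*r)/2 - exp(2*r)*cos(2*r)/2 − I.
Solving for I: (1 + 1)·I equals the remaining terms, so I = (1/2)·(exp(2*r)*sin(2*r)/2 - exp(2*r)*cos(2*r)/2).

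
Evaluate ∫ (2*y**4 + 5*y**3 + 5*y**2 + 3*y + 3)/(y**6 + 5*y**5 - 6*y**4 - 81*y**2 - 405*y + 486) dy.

59*log(y - 3)/324 - 9*log(y - 1)/280 + 11*log(y + 3)/216 - 559*log(y + 6)/2835 - log(y**2 + 9)/540 + 41*atan(y/3)/270 + C

Factor the denominator: (y - 3)*(y - 1)*(y + 3)*(y + 6)*(y**2 + 9).
Partial-fraction decomposition: -(y - 123)/(270*(y**2 + 9)) - 559/(2835*(y + 6)) + 11/(216*(y + 3)) - 9/(280*(y - 1)) + 59/(324*(y - 3)).
Integrate each term; A/(y−a) gives A·log|y−a|; the (By+D)/(y²+p²) term gives a log and an atan.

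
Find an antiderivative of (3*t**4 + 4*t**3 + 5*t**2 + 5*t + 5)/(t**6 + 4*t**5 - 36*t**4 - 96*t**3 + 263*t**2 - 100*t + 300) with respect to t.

23*log(t - 5)/78 - 23*log(t - 2)/168 + 74*log(t + 5)/91 - 289*log(t + 6)/296 + 5*log(t**2 + 1)/1924 + 7*atan(t)/962 + C

Factor the denominator: (t - 5)*(t - 2)*(t + 5)*(t + 6)*(t**2 + 1).
Partial-fraction decomposition: (5*t + 7)/(962*(t**2 + 1)) - 289/(296*(t + 6)) + 74/(91*(t + 5)) - 23/(168*(t - 2)) + 23/(78*(t - 5)).
Integrate each term; A/(t−a) gives A·log|t−a|; the (Bt+D)/(t²+p²) term gives a log and an atan.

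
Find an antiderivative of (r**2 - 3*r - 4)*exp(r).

Use integration by parts with u = r**2 - 3*r - 4, dv = exp(r) dr, so v = exp(r).
Apply parts 2 times (tabular method): alternate signs, differentiate u down to 0, integrate dv up.

(r**2 - 5*r + 1)*exp(r) + C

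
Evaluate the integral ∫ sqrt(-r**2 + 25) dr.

r*sqrt(-r**2 + 25)/2 + 25*asin(r/5)/2 + C

Substitute r = 5·sin(θ), so dr = 5·cos(θ) dθ and the radical becomes sqrt(-r**2 + 25) = 5·cos(θ) by the Pythagorean identity.
Integrate the resulting trig expression in θ, then back-substitute θ = asin(r/5), sin(θ) = r/5, cos(θ) = sqrt(-r**2 + 25)/5 (absorbing any constant into C).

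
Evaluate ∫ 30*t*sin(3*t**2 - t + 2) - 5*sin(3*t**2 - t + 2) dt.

-5*cos(3*t**2 - t + 2) + C

Let u = 3*t**2 - t + 2, so du = (6*t - 1) dt.
Rewriting, the integral becomes 5·∫ sin(u) du = 5·-cos(u).
Substituting back, u = 3*t**2 - t + 2.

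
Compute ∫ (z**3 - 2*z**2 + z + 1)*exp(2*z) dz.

Use integration by parts with u = z**3 - 2*z**2 + z + 1, dv = exp(2*z) dz, so v = exp(2*z)/2.
Apply parts 3 times (tabular method): alternate signs, differentiate u down to 0, integrate dv up.

(4*z**3 - 14*z**2 + 18*z - 5)*exp(2*z)/8 + C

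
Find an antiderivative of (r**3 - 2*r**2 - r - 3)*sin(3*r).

-r**3*cos(3*r)/3 + r**2*sin(3*r)/3 + 2*r**2*cos(3*r)/3 - 4*r*sin(3*r)/9 + 5*r*cos(3*r)/9 - 5*sin(3*r)/27 + 23*cos(3*r)/27 + C

Use integration by parts with u = r**3 - 2*r**2 - r - 3, dv = sin(3*r) dr, so v = -cos(3*r)/3.
Apply parts 3 times (tabular method): alternate signs, differentiate u down to 0, integrate dv up.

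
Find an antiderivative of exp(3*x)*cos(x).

Let I denote the integral. Integrate by parts with u = cos(x), dv = exp(3*x) dx, so v = exp(3*x)/3: I = exp(3*x)*cos(x)/3 + (1/3)·∫ exp(3*x)*sin(x) dx.
Apply parts again with u = sin(x), dv = exp(3*x) dx: ∫ exp(3*x)*sin(x) dx = exp(3*x)*sin(x)/3 − (1/3)·I. Substituting back brings back I: I = exp(3*x)*sin(x)/9 + exp(3*x)*cos(x)/3 − (1/9)·I.
Solving for I: (1 + 1/9)·I equals the remaining terms, so I = (9/10)·(exp(3*x)*sin(x)/9 + exp(3*x)*cos(x)/3).

exp(3*x)*sin(x)/10 + 3*exp(3*x)*cos(x)/10 + C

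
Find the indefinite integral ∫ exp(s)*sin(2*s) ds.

Let I denote the integral. Integrate by parts with u = sin(2*s), dv = exp(s) ds, so v = exp(s): I = exp(s)*sin(2*s) − 2·∫ exp(s)*cos(2*s) ds.
Apply parts again with u = cos(2*s), dv = exp(s) ds: ∫ exp(s)*cos(2*s) ds = exp(s)*cos(2*s) + 2·I. Substituting back brings back I: I = exp(s)*sin(2*s) - 2*exp(s)*cos(2*s) − 4·I.
Solving for I: (1 + 4)·I equals the remaining terms, so I = (1/5)·(exp(s)*sin(2*s) - 2*exp(s)*cos(2*s)).

exp(s)*sin(2*s)/5 - 2*exp(s)*cos(2*s)/5 + C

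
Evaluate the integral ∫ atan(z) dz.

z*atan(z) - log(z**2 + 1)/2 + C

Use integration by parts with u = arctan(z), dv = dz.
Then du = 1/(z**2 + 1) dz.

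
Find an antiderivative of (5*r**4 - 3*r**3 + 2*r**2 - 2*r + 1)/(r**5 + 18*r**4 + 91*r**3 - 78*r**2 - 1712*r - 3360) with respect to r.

Factor the denominator: (r - 4)*(r + 4)*(r + 5)*(r + 6)*(r + 7).
Partial-fraction decomposition: 13147/(66*(r + 7)) - 7213/(20*(r + 6)) + 1187/(6*(r + 5)) - 1513/(48*(r + 4)) + 371/(2640*(r - 4)).
Integrate each term: A/(r−a) contributes A·log|r−a|.

371*log(r - 4)/2640 - 1513*log(r + 4)/48 + 1187*log(r + 5)/6 - 7213*log(r + 6)/20 + 13147*log(r + 7)/66 + C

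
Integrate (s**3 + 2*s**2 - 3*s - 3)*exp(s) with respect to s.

(s**3 - s**2 - s - 2)*exp(s) + C

Use integration by parts with u = s**3 + 2*s**2 - 3*s - 3, dv = exp(s) ds, so v = exp(s).
Apply parts 3 times (tabular method): alternate signs, differentiate u down to 0, integrate dv up.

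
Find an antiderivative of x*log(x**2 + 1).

Let u = x**2 + 1, so du = (2*x) dx.
The integral becomes (1/2)·∫ log(u) du; integrate by parts with u′=log(u), dv′=du.

x**2*log(x**2 + 1)/2 - x**2/2 + log(x**2 + 1)/2 + C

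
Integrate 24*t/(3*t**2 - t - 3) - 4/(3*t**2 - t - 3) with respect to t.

Let u = 3*t**2 - t - 3, so du = (6*t - 1) dt.
Rewriting, the integral becomes 4·∫ 1/u du = 4·log(u).
Substituting back, u = 3*t**2 - t - 3.

4*log(3*t**2 - t - 3) + C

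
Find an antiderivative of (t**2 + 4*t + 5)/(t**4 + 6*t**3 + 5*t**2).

-2*log(t)/5 + log(t + 1)/2 - log(t + 5)/10 - 1/t + C

Factor the denominator: t**2*(t + 1)*(t + 5).
Partial-fraction decomposition: -1/(10*(t + 5)) + 1/(2*(t + 1)) - 2/(5*t) + t**(-2).
Integrate each term; A/(t−a) gives A·log|t−a|; A/(t−a)² gives −A/(t−a).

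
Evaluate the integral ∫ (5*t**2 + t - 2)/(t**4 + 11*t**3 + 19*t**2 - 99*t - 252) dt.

23*log(t - 3)/210 - 5*log(t + 3)/3 + 74*log(t + 4)/21 - 59*log(t + 7)/30 + C

Factor the denominator: (t - 3)*(t + 3)*(t + 4)*(t + 7).
Partial-fraction decomposition: -59/(30*(t + 7)) + 74/(21*(t + 4)) - 5/(3*(t + 3)) + 23/(210*(t - 3)).
Integrate each term: A/(t−a) contributes A·log|t−a|.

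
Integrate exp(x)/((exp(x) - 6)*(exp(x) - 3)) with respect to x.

log(exp(x) - 6)/3 - log(exp(x) - 3)/3 + C

Let u = e^x, du = e^x dx.
The integral becomes ∫ du/((u-6)(u-3)); decompose into partial fractions.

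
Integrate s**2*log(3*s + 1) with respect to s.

s**3*log(3*s + 1)/3 - s**3/9 + s**2/18 - s/27 + log(3*s + 1)/81 + C

Use integration by parts with u = log(3*s + 1), dv = s**2 ds.
Then du = 3/(3*s + 1) ds and v = s**3/3.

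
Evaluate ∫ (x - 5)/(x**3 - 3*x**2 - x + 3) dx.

-log(x - 3)/4 + log(x - 1) - 3*log(x + 1)/4 + C

Factor the denominator: (x - 3)*(x - 1)*(x + 1).
Partial-fraction decomposition: -3/(4*(x + 1)) + 1/(x - 1) - 1/(4*(x - 3)).
Integrate each term: A/(x−a) contributes A·log|x−a|.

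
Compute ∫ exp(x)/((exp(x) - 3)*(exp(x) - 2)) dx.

Let u = e^x, du = e^x dx.
The integral becomes ∫ du/((u-2)(u-3)); decompose into partial fractions.

log(exp(x) - 3) - log(exp(x) - 2) + C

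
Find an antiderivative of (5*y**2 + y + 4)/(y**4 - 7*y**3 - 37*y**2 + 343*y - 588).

Factor the denominator: (y - 7)*(y - 4)*(y - 3)*(y + 7).
Partial-fraction decomposition: -11/(70*(y + 7)) + 13/(10*(y - 3)) - 8/(3*(y - 4)) + 32/(21*(y - 7)).
Integrate each term: A/(y−a) contributes A·log|y−a|.

32*log(y - 7)/21 - 8*log(y - 4)/3 + 13*log(y - 3)/10 - 11*log(y + 7)/70 + C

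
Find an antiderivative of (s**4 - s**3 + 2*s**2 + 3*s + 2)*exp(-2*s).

Use integration by parts with u = s**4 - s**3 + 2*s**2 + 3*s + 2, dv = exp(-2*s) ds, so v = -exp(-2*s)/2.
Apply parts 4 times (tabular method): alternate signs, differentiate u down to 0, integrate dv up.

(-4*s**4 - 4*s**3 - 14*s**2 - 26*s - 21)*exp(-2*s)/8 + C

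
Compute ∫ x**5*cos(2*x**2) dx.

Let u = x², du = 2x dx; rewrite as (1/2)∫ u^2·cos(2u) du.
Now integrate by parts 2 times.

x**4*sin(2*x**2)/4 + x**2*cos(2*x**2)/4 - sin(2*x**2)/8 + C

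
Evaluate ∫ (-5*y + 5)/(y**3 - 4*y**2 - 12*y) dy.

Factor the denominator: y*(y - 6)*(y + 2).
Partial-fraction decomposition: 15/(16*(y + 2)) - 25/(48*(y - 6)) - 5/(12*y).
Integrate each term: A/(y−a) contributes A·log|y−a|.

-5*log(y)/12 - 25*log(y - 6)/48 + 15*log(y + 2)/16 + C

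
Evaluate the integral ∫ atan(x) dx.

Use integration by parts with u = arctan(x), dv = dx.
Then du = 1/(x**2 + 1) dx.

x*atan(x) - log(x**2 + 1)/2 + C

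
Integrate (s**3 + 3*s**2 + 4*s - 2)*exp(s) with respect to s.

(s**3 + 4*s - 6)*exp(s) + C

Use integration by parts with u = s**3 + 3*s**2 + 4*s - 2, dv = exp(s) ds, so v = exp(s).
Apply parts 3 times (tabular method): alternate signs, differentiate u down to 0, integrate dv up.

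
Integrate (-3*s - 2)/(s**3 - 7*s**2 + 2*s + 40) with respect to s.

-17*log(s - 5)/7 + 7*log(s - 4)/3 + 2*log(s + 2)/21 + C

Factor the denominator: (s - 5)*(s - 4)*(s + 2).
Partial-fraction decomposition: 2/(21*(s + 2)) + 7/(3*(s - 4)) - 17/(7*(s - 5)).
Integrate each term: A/(s−a) contributes A·log|s−a|.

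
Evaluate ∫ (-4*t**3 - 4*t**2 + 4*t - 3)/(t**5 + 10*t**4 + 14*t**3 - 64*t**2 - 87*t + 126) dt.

-43*log(t - 2)/225 + 7*log(t - 1)/128 - 343*log(t + 3)/400 + 1145*log(t + 7)/1152 - 57/(80*t + 240) + C

Factor the denominator: (t - 2)*(t - 1)*(t + 3)**2*(t + 7).
Partial-fraction decomposition: 1145/(1152*(t + 7)) - 343/(400*(t + 3)) + 57/(80*(t + 3)**2) + 7/(128*(t - 1)) - 43/(225*(t - 2)).
Integrate each term; A/(t−a) gives A·log|t−a|; A/(t−a)² gives −A/(t−a).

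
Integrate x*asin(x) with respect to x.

Use integration by parts with u = arcsin(x), dv = x dx.
Then du = 1/sqrt(-x**2 + 1) dx.

x**2*asin(x)/2 + x*sqrt(-x**2 + 1)/4 - asin(x)/4 + C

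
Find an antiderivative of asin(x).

x*asin(x) + sqrt(-x**2 + 1) + C

Use integration by parts with u = arcsin(x), dv = dx.
Then du = 1/sqrt(-x**2 + 1) dx.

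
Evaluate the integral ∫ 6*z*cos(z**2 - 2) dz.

Let u = z**2 - 2, so du = (2*z) dz.
Rewriting, the integral becomes 3·∫ cos(u) du = 3·sin(u).
Substituting back, u = z**2 - 2.

3*sin(z**2 - 2) + C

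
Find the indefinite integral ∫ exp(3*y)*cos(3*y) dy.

exp(3*y)*sin(3*y)/6 + exp(3*y)*cos(3*y)/6 + C

Let I denote the integral. Integrate by parts with u = cos(3*y), dv = exp(3*y) dy, so v = exp(3*y)/3: I = exp(3*y)*cos(3*y)/3 + ∫ exp(3*y)*sin(3*y) dy.
Apply parts again with u = sin(3*y), dv = exp(3*y) dy: ∫ exp(3*y)*sin(3*y) dy = exp(3*y)*sin(3*y)/3 − I. Substituting back brings back I: I = exp(3*y)*sin(3*y)/3 + exp(3*y)*cos(3*y)/3 − I.
Solving for I: (1 + 1)·I equals the remaining terms, so I = (1/2)·(exp(3*y)*sin(3*y)/3 + exp(3*y)*cos(3*y)/3).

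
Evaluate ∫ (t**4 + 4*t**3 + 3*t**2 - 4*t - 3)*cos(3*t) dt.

Use integration by parts with u = t**4 + 4*t**3 + 3*t**2 - 4*t - 3, dv = cos(3*t) dt, so v = sin(3*t)/3.
Apply parts 4 times (tabular method): alternate signs, differentiate u down to 0, integrate dv up.

t**4*sin(3*t)/3 + 4*t**3*sin(3*t)/3 + 4*t**3*cos(3*t)/9 + 5*t**2*sin(3*t)/9 + 4*t**2*cos(3*t)/3 - 20*t*sin(3*t)/9 + 10*t*cos(3*t)/27 - 91*sin(3*t)/81 - 20*cos(3*t)/27 + C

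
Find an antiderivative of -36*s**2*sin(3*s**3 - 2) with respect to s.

4*cos(3*s**3 - 2) + C

Let u = 3*s**3 - 2, so du = (9*s**2) ds.
Rewriting, the integral becomes -4·∫ sin(u) du = -4·-cos(u).
Substituting back, u = 3*s**3 - 2.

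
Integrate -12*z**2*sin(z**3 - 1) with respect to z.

4*cos(z**3 - 1) + C

Let u = z**3 - 1, so du = (3*z**2) dz.
Rewriting, the integral becomes -4·∫ sin(u) du = -4·-cos(u).
Substituting back, u = z**3 - 1.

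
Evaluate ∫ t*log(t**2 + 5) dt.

Let u = t**2 + 5, so du = (2*t) dt.
The integral becomes (1/2)·∫ log(u) du; integrate by parts with u′=log(u), dv′=du.

t**2*log(t**2 + 5)/2 - t**2/2 + 5*log(t**2 + 5)/2 + C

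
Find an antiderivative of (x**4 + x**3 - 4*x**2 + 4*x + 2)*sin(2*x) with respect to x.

-x**4*cos(2*x)/2 + x**3*sin(2*x) - x**3*cos(2*x)/2 + 3*x**2*sin(2*x)/4 + 7*x**2*cos(2*x)/2 - 7*x*sin(2*x)/2 - 5*x*cos(2*x)/4 + 5*sin(2*x)/8 - 11*cos(2*x)/4 + C

Use integration by parts with u = x**4 + x**3 - 4*x**2 + 4*x + 2, dv = sin(2*x) dx, so v = -cos(2*x)/2.
Apply parts 4 times (tabular method): alternate signs, differentiate u down to 0, integrate dv up.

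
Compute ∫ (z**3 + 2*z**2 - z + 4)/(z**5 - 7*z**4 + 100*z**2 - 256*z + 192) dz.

Factor the denominator: (z - 4)*(z - 3)*(z - 2)**2*(z + 4).
Partial-fraction decomposition: -1/(84*(z + 4)) + 43/(12*(z - 2)) + 3/(2*(z - 2)**2) - 46/(7*(z - 3)) + 3/(z - 4).
Integrate each term; A/(z−a) gives A·log|z−a|; A/(z−a)² gives −A/(z−a).

3*log(z - 4) - 46*log(z - 3)/7 + 43*log(z - 2)/12 - log(z + 4)/84 - 3/(2*z - 4) + C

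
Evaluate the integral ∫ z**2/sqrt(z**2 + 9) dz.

z*sqrt(z**2 + 9)/2 - 9*log(z + sqrt(z**2 + 9))/2 + C

Substitute z = 3·tan(θ), so dz = 3·sec(θ)^2 dθ and the radical becomes sqrt(z**2 + 9) = 3·sec(θ) by the Pythagorean identity.
Integrate the resulting trig expression in θ, then back-substitute tan(θ) = z/3, sec(θ) = sqrt(z**2 + 9)/3 (absorbing any constant into C).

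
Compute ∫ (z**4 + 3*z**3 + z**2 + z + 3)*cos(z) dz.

Use integration by parts with u = z**4 + 3*z**3 + z**2 + z + 3, dv = cos(z) dz, so v = sin(z).
Apply parts 4 times (tabular method): alternate signs, differentiate u down to 0, integrate dv up.

z**4*sin(z) + 3*z**3*sin(z) + 4*z**3*cos(z) - 11*z**2*sin(z) + 9*z**2*cos(z) - 17*z*sin(z) - 22*z*cos(z) + 25*sin(z) - 17*cos(z) + C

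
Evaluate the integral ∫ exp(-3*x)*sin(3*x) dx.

-exp(-3*x)*sin(3*x)/6 - exp(-3*x)*cos(3*x)/6 + C

Let I denote the integral. Integrate by parts with u = sin(3*x), dv = exp(-3*x) dx, so v = -exp(-3*x)/3: I = -exp(-3*x)*sin(3*x)/3 + ∫ exp(-3*x)*cos(3*x) dx.
Apply parts again with u = cos(3*x), dv = exp(-3*x) dx: ∫ exp(-3*x)*cos(3*x) dx = -exp(-3*x)*cos(3*x)/3 − I. Substituting back brings back I: I = -exp(-3*x)*sin(3*x)/3 - exp(-3*x)*cos(3*x)/3 − I.
Solving for I: (1 + 1)·I equals the remaining terms, so I = (1/2)·(-exp(-3*x)*sin(3*x)/3 - exp(-3*x)*cos(3*x)/3).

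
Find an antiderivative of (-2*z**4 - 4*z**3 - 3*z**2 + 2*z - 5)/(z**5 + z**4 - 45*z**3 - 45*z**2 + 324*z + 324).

-3557*log(z - 6)/2268 + 37*log(z - 3)/81 - log(z + 1)/35 + 23*log(z + 3)/81 - 1853*log(z + 6)/1620 + C

Factor the denominator: (z - 6)*(z - 3)*(z + 1)*(z + 3)*(z + 6).
Partial-fraction decomposition: -1853/(1620*(z + 6)) + 23/(81*(z + 3)) - 1/(35*(z + 1)) + 37/(81*(z - 3)) - 3557/(2268*(z - 6)).
Integrate each term: A/(z−a) contributes A·log|z−a|.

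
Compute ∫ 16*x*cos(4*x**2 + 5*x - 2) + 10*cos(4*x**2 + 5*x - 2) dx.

2*sin(4*x**2 + 5*x - 2) + C

Let u = 4*x**2 + 5*x - 2, so du = (8*x + 5) dx.
Rewriting, the integral becomes 2·∫ cos(u) du = 2·sin(u).
Substituting back, u = 4*x**2 + 5*x - 2.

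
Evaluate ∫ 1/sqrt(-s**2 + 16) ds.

asin(s/4) + C

Substitute s = 4·sin(θ), so ds = 4·cos(θ) dθ and the radical becomes sqrt(-s**2 + 16) = 4·cos(θ) by the Pythagorean identity.
Integrate the resulting trig expression in θ, then back-substitute θ = asin(s/4), sin(θ) = s/4, cos(θ) = sqrt(-s**2 + 16)/4 (absorbing any constant into C).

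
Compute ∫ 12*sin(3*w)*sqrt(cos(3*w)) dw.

Let u = cos(3*w), so du = (-3*sin(3*w)) dw.
Rewriting, the integral becomes -4·∫ √u du = -4·(2/3)u^(3/2).
Substituting back, u = cos(3*w).

-8*cos(3*w)**(3/2)/3 + C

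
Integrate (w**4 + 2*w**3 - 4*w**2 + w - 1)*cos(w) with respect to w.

w**4*sin(w) + 2*w**3*sin(w) + 4*w**3*cos(w) - 16*w**2*sin(w) + 6*w**2*cos(w) - 11*w*sin(w) - 32*w*cos(w) + 31*sin(w) - 11*cos(w) + C

Use integration by parts with u = w**4 + 2*w**3 - 4*w**2 + w - 1, dv = cos(w) dw, so v = sin(w).
Apply parts 4 times (tabular method): alternate signs, differentiate u down to 0, integrate dv up.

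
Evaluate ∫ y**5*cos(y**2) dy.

Let u = y², du = 2y dy; rewrite as (1/2)∫ u^2·cos(1u) du.
Now integrate by parts 2 times.

y**4*sin(y**2)/2 + y**2*cos(y**2) - sin(y**2) + C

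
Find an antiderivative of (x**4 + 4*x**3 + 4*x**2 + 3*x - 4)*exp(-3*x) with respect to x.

Use integration by parts with u = x**4 + 4*x**3 + 4*x**2 + 3*x - 4, dv = exp(-3*x) dx, so v = -exp(-3*x)/3.
Apply parts 4 times (tabular method): alternate signs, differentiate u down to 0, integrate dv up.

(-27*x**4 - 144*x**3 - 252*x**2 - 249*x + 25)*exp(-3*x)/81 + C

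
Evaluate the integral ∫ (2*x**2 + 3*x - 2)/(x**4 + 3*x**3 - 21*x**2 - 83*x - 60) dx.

Factor the denominator: (x - 5)*(x + 1)*(x + 3)*(x + 4).
Partial-fraction decomposition: -2/(3*(x + 4)) + 7/(16*(x + 3)) + 1/(12*(x + 1)) + 7/(48*(x - 5)).
Integrate each term: A/(x−a) contributes A·log|x−a|.

7*log(x - 5)/48 + log(x + 1)/12 + 7*log(x + 3)/16 - 2*log(x + 4)/3 + C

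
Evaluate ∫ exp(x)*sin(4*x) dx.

exp(x)*sin(4*x)/17 - 4*exp(x)*cos(4*x)/17 + C

Let I denote the integral. Integrate by parts with u = sin(4*x), dv = exp(x) dx, so v = exp(x): I = exp(x)*sin(4*x) − 4·∫ exp(x)*cos(4*x) dx.
Apply parts again with u = cos(4*x), dv = exp(x) dx: ∫ exp(x)*cos(4*x) dx = exp(x)*cos(4*x) + 4·I. Substituting back brings back I: I = exp(x)*sin(4*x) - 4*exp(x)*cos(4*x) − 16·I.
Solving for I: (1 + 16)·I equals the remaining terms, so I = (1/17)·(exp(x)*sin(4*x) - 4*exp(x)*cos(4*x)).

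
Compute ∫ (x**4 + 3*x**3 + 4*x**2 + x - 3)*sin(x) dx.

-x**4*cos(x) + 4*x**3*sin(x) - 3*x**3*cos(x) + 9*x**2*sin(x) + 8*x**2*cos(x) - 16*x*sin(x) + 17*x*cos(x) - 17*sin(x) - 13*cos(x) + C

Use integration by parts with u = x**4 + 3*x**3 + 4*x**2 + x - 3, dv = sin(x) dx, so v = -cos(x).
Apply parts 4 times (tabular method): alternate signs, differentiate u down to 0, integrate dv up.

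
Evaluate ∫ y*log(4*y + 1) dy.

Use integration by parts with u = log(4*y + 1), dv = y dy.
Then du = 4/(4*y + 1) dy and v = y**2/2.

y**2*log(4*y + 1)/2 - y**2/4 + y/8 - log(4*y + 1)/32 + C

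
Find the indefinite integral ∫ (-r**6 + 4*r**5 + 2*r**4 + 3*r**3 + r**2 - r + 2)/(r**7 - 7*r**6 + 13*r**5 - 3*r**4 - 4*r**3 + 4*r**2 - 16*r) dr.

Factor the denominator: r*(r - 4)*(r - 2)**2*(r + 1)*(r**2 + 1).
Partial-fraction decomposition: 2*(27*r - 11)/(425*(r**2 + 1)) - 1/(45*(r + 1)) - 1357/(900*(r - 2)) - 31/(15*(r - 2)**2) + 359/(680*(r - 4)) - 1/(8*r).
Integrate each term; A/(r−a) gives A·log|r−a|; the (Br+D)/(r²+p²) term gives a log and an atan.

-log(r)/8 + 359*log(r - 4)/680 - 1357*log(r - 2)/900 - log(r + 1)/45 + 27*log(r**2 + 1)/425 - 22*atan(r)/425 + 31/(15*r - 30) + C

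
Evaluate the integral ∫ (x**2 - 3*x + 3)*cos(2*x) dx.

Use integration by parts with u = x**2 - 3*x + 3, dv = cos(2*x) dx, so v = sin(2*x)/2.
Apply parts 2 times (tabular method): alternate signs, differentiate u down to 0, integrate dv up.

x**2*sin(2*x)/2 - 3*x*sin(2*x)/2 + x*cos(2*x)/2 + 5*sin(2*x)/4 - 3*cos(2*x)/4 + C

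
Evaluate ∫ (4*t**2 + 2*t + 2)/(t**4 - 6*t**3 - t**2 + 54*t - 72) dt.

Factor the denominator: (t - 4)*(t - 3)*(t - 2)*(t + 3).
Partial-fraction decomposition: -16/(105*(t + 3)) + 11/(5*(t - 2)) - 22/(3*(t - 3)) + 37/(7*(t - 4)).
Integrate each term: A/(t−a) contributes A·log|t−a|.

37*log(t - 4)/7 - 22*log(t - 3)/3 + 11*log(t - 2)/5 - 16*log(t + 3)/105 + C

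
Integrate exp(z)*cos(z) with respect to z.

exp(z)*sin(z)/2 + exp(z)*cos(z)/2 + C

Let I denote the integral. Integrate by parts with u = cos(z), dv = exp(z) dz, so v = exp(z): I = exp(z)*cos(z) + ∫ exp(z)*sin(z) dz.
Apply parts again with u = sin(z), dv = exp(z) dz: ∫ exp(z)*sin(z) dz = exp(z)*sin(z) − I. Substituting back brings back I: I = exp(z)*sin(z) + exp(z)*cos(z) − I.
Solving for I: (1 + 1)·I equals the remaining terms, so I = (1/2)·(exp(z)*sin(z) + exp(z)*cos(z)).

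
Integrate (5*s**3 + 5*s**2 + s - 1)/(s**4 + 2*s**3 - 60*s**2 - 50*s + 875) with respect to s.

8633*log(s - 5)/3600 - 253*log(s + 5)/100 + 739*log(s + 7)/144 - 377/(60*s - 300) + C

Factor the denominator: (s - 5)**2*(s + 5)*(s + 7).
Partial-fraction decomposition: 739/(144*(s + 7)) - 253/(100*(s + 5)) + 8633/(3600*(s - 5)) + 377/(60*(s - 5)**2).
Integrate each term; A/(s−a) gives A·log|s−a|; A/(s−a)² gives −A/(s−a).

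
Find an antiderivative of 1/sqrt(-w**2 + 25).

asin(w/5) + C

Substitute w = 5·sin(θ), so dw = 5·cos(θ) dθ and the radical becomes sqrt(-w**2 + 25) = 5·cos(θ) by the Pythagorean identity.
Integrate the resulting trig expression in θ, then back-substitute θ = asin(w/5), sin(θ) = w/5, cos(θ) = sqrt(-w**2 + 25)/5 (absorbing any constant into C).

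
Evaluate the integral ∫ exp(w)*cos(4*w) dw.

Let I denote the integral. Integrate by parts with u = cos(4*w), dv = exp(w) dw, so v = exp(w): I = exp(w)*cos(4*w) + 4·∫ exp(w)*sin(4*w) dw.
Apply parts again with u = sin(4*w), dv = exp(w) dw: ∫ exp(w)*sin(4*w) dw = exp(w)*sin(4*w) − 4·I. Substituting back brings back I: I = 4*exp(w)*sin(4*w) + exp(w)*cos(4*w) − 16·I.
Solving for I: (1 + 16)·I equals the remaining terms, so I = (1/17)·(4*exp(w)*sin(4*w) + exp(w)*cos(4*w)).

4*exp(w)*sin(4*w)/17 + exp(w)*cos(4*w)/17 + C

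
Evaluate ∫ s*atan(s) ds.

Use integration by parts with u = arctan(s), dv = s ds.
Then du = 1/(s**2 + 1) ds.

s**2*atan(s)/2 - s/2 + atan(s)/2 + C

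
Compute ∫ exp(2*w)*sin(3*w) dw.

2*exp(2*w)*sin(3*w)/13 - 3*exp(2*w)*cos(3*w)/13 + C

Let I denote the integral. Integrate by parts with u = sin(3*w), dv = exp(2*w) dw, so v = exp(2*w)/2: I = exp(2*w)*sin(3*w)/2 − (3/2)·∫ exp(2*w)*cos(3*w) dw.
Apply parts again with u = cos(3*w), dv = exp(2*w) dw: ∫ exp(2*w)*cos(3*w) dw = exp(2*w)*cos(3*w)/2 + (3/2)·I. Substituting back brings back I: I = exp(2*w)*sin(3*w)/2 - 3*exp(2*w)*cos(3*w)/4 − (9/4)·I.
Solving for I: (1 + 9/4)·I equals the remaining terms, so I = (4/13)·(exp(2*w)*sin(3*w)/2 - 3*exp(2*w)*cos(3*w)/4).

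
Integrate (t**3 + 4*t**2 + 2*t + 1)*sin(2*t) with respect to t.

-t**3*cos(2*t)/2 + 3*t**2*sin(2*t)/4 - 2*t**2*cos(2*t) + 2*t*sin(2*t) - t*cos(2*t)/4 + sin(2*t)/8 + cos(2*t)/2 + C

Use integration by parts with u = t**3 + 4*t**2 + 2*t + 1, dv = sin(2*t) dt, so v = -cos(2*t)/2.
Apply parts 3 times (tabular method): alternate signs, differentiate u down to 0, integrate dv up.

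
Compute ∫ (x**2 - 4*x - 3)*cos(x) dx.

x**2*sin(x) - 4*x*sin(x) + 2*x*cos(x) - 5*sin(x) - 4*cos(x) + C

Use integration by parts with u = x**2 - 4*x - 3, dv = cos(x) dx, so v = sin(x).
Apply parts 2 times (tabular method): alternate signs, differentiate u down to 0, integrate dv up.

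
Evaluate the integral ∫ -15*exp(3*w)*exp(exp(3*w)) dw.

Let u = exp(3*w), so du = (3*exp(3*w)) dw.
Rewriting, the integral becomes -5·∫ e^u du = -5·e^u.
Substituting back, u = exp(3*w).

-5*exp(exp(3*w)) + C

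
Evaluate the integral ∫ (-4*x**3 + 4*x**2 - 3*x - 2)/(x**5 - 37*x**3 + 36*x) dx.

Factor the denominator: x*(x - 6)*(x - 1)*(x + 1)*(x + 6).
Partial-fraction decomposition: 128/(315*(x + 6)) - 9/(70*(x + 1)) + 1/(14*(x - 1)) - 37/(126*(x - 6)) - 1/(18*x).
Integrate each term: A/(x−a) contributes A·log|x−a|.

-log(x)/18 - 37*log(x - 6)/126 + log(x - 1)/14 - 9*log(x + 1)/70 + 128*log(x + 6)/315 + C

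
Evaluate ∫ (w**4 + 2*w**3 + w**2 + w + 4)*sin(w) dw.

-w**4*cos(w) + 4*w**3*sin(w) - 2*w**3*cos(w) + 6*w**2*sin(w) + 11*w**2*cos(w) - 22*w*sin(w) + 11*w*cos(w) - 11*sin(w) - 26*cos(w) + C

Use integration by parts with u = w**4 + 2*w**3 + w**2 + w + 4, dv = sin(w) dw, so v = -cos(w).
Apply parts 4 times (tabular method): alternate signs, differentiate u down to 0, integrate dv up.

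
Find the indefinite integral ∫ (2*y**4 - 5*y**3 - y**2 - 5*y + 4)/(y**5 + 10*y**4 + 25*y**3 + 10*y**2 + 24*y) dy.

log(y)/6 - 105*log(y + 4)/17 + 1835*log(y + 6)/222 - 161*log(y**2 + 1)/1258 - 70*atan(y)/629 + C

Factor the denominator: y*(y + 4)*(y + 6)*(y**2 + 1).
Partial-fraction decomposition: -7*(23*y + 10)/(629*(y**2 + 1)) + 1835/(222*(y + 6)) - 105/(17*(y + 4)) + 1/(6*y).
Integrate each term; A/(y−a) gives A·log|y−a|; the (By+D)/(y²+p²) term gives a log and an atan.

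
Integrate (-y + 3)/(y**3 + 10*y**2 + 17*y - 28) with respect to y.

log(y - 1)/20 - 7*log(y + 4)/15 + 5*log(y + 7)/12 + C

Factor the denominator: (y - 1)*(y + 4)*(y + 7).
Partial-fraction decomposition: 5/(12*(y + 7)) - 7/(15*(y + 4)) + 1/(20*(y - 1)).
Integrate each term: A/(y−a) contributes A·log|y−a|.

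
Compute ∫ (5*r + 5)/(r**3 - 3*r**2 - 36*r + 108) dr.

Factor the denominator: (r - 6)*(r - 3)*(r + 6).
Partial-fraction decomposition: -25/(108*(r + 6)) - 20/(27*(r - 3)) + 35/(36*(r - 6)).
Integrate each term: A/(r−a) contributes A·log|r−a|.

35*log(r - 6)/36 - 20*log(r - 3)/27 - 25*log(r + 6)/108 + C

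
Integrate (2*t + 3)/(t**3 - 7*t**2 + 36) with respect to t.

5*log(t - 6)/8 - 3*log(t - 3)/5 - log(t + 2)/40 + C

Factor the denominator: (t - 6)*(t - 3)*(t + 2).
Partial-fraction decomposition: -1/(40*(t + 2)) - 3/(5*(t - 3)) + 5/(8*(t - 6)).
Integrate each term: A/(t−a) contributes A·log|t−a|.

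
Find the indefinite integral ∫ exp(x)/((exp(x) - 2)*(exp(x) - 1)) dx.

Let u = e^x, du = e^x dx.
The integral becomes ∫ du/((u-2)(u-1)); decompose into partial fractions.

log(exp(x) - 2) - log(exp(x) - 1) + C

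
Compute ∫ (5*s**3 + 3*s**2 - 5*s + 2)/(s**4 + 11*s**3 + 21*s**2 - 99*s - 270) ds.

149*log(s - 3)/432 + 91*log(s + 3)/36 - 523*log(s + 5)/16 + 940*log(s + 6)/27 + C

Factor the denominator: (s - 3)*(s + 3)*(s + 5)*(s + 6).
Partial-fraction decomposition: 940/(27*(s + 6)) - 523/(16*(s + 5)) + 91/(36*(s + 3)) + 149/(432*(s - 3)).
Integrate each term: A/(s−a) contributes A·log|s−a|.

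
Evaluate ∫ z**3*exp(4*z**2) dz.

Let u = z², du = 2z dz; rewrite as (1/2)∫ u^1·exp(4u) du.
Now integrate by parts 1 time.

(4*z**2 - 1)*exp(4*z**2)/32 + C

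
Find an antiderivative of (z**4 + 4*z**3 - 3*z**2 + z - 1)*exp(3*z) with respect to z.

Use integration by parts with u = z**4 + 4*z**3 - 3*z**2 + z - 1, dv = exp(3*z) dz, so v = exp(3*z)/3.
Apply parts 4 times (tabular method): alternate signs, differentiate u down to 0, integrate dv up.

(27*z**4 + 72*z**3 - 153*z**2 + 129*z - 70)*exp(3*z)/81 + C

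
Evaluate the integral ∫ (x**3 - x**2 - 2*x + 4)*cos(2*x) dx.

x**3*sin(2*x)/2 - x**2*sin(2*x)/2 + 3*x**2*cos(2*x)/4 - 7*x*sin(2*x)/4 - x*cos(2*x)/2 + 9*sin(2*x)/4 - 7*cos(2*x)/8 + C

Use integration by parts with u = x**3 - x**2 - 2*x + 4, dv = cos(2*x) dx, so v = sin(2*x)/2.
Apply parts 3 times (tabular method): alternate signs, differentiate u down to 0, integrate dv up.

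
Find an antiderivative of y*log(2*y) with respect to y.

Use integration by parts with u = log(2*y), dv = y dy.
Then du = 1/y dy and v = y**2/2.

y**2*(log(y) + log(2))/2 - y**2/4 + C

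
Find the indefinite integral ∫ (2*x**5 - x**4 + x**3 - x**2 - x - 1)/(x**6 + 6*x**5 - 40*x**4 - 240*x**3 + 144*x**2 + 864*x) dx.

-log(x)/864 + 14429*log(x - 6)/27648 - 49*log(x - 2)/2048 + 91*log(x + 2)/1024 + 26069*log(x + 6)/18432 + 17095/(2304*x + 13824) + C

Factor the denominator: x*(x - 6)*(x - 2)*(x + 2)*(x + 6)**2.
Partial-fraction decomposition: 26069/(18432*(x + 6)) - 17095/(2304*(x + 6)**2) + 91/(1024*(x + 2)) - 49/(2048*(x - 2)) + 14429/(27648*(x - 6)) - 1/(864*x).
Integrate each term; A/(x−a) gives A·log|x−a|; A/(x−a)² gives −A/(x−a).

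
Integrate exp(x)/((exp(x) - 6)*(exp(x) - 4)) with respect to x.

Let u = e^x, du = e^x dx.
The integral becomes ∫ du/((u-4)(u-6)); decompose into partial fractions.

log(exp(x) - 6)/2 - log(exp(x) - 4)/2 + C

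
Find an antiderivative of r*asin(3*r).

Use integration by parts with u = arcsin(3*r), dv = r dr.
Then du = 3/sqrt(-9*r**2 + 1) dr.

r**2*asin(3*r)/2 + r*sqrt(-9*r**2 + 1)/12 - asin(3*r)/36 + C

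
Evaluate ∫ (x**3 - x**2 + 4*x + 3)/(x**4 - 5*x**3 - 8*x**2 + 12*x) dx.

log(x)/4 + 69*log(x - 6)/80 - 7*log(x - 1)/15 + 17*log(x + 2)/48 + C

Factor the denominator: x*(x - 6)*(x - 1)*(x + 2).
Partial-fraction decomposition: 17/(48*(x + 2)) - 7/(15*(x - 1)) + 69/(80*(x - 6)) + 1/(4*x).
Integrate each term: A/(x−a) contributes A·log|x−a|.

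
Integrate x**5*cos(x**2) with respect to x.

x**4*sin(x**2)/2 + x**2*cos(x**2) - sin(x**2) + C

Let u = x², du = 2x dx; rewrite as (1/2)∫ u^2·cos(1u) du.
Now integrate by parts 2 times.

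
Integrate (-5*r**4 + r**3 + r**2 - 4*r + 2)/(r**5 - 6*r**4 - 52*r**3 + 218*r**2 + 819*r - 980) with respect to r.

Factor the denominator: (r - 7)**2*(r - 1)*(r + 4)*(r + 5).
Partial-fraction decomposition: -3203/(864*(r + 5)) + 262/(121*(r + 4)) - 1/(216*(r - 1)) - 120347/(34848*(r - 7)) - 11639/(792*(r - 7)**2).
Integrate each term; A/(r−a) gives A·log|r−a|; A/(r−a)² gives −A/(r−a).

-120347*log(r - 7)/34848 - log(r - 1)/216 + 262*log(r + 4)/121 - 3203*log(r + 5)/864 + 11639/(792*r - 5544) + C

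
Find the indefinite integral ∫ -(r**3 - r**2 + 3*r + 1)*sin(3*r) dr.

r**3*cos(3*r)/3 - r**2*sin(3*r)/3 - r**2*cos(3*r)/3 + 2*r*sin(3*r)/9 + 7*r*cos(3*r)/9 - 7*sin(3*r)/27 + 11*cos(3*r)/27 + C

Use integration by parts with u = r**3 - r**2 + 3*r + 1, dv = -sin(3*r) dr, so v = cos(3*r)/3.
Apply parts 3 times (tabular method): alternate signs, differentiate u down to 0, integrate dv up.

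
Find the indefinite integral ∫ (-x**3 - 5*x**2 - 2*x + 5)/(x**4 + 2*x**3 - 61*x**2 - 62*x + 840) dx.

-31*log(x - 6)/22 + 49*log(x - 4)/66 + 5*log(x + 5)/66 - 9*log(x + 7)/22 + C

Factor the denominator: (x - 6)*(x - 4)*(x + 5)*(x + 7).
Partial-fraction decomposition: -9/(22*(x + 7)) + 5/(66*(x + 5)) + 49/(66*(x - 4)) - 31/(22*(x - 6)).
Integrate each term: A/(x−a) contributes A·log|x−a|.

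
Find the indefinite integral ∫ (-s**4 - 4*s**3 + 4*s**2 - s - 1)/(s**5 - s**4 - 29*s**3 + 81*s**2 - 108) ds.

Factor the denominator: (s - 3)**2*(s - 2)*(s + 1)*(s + 6).
Partial-fraction decomposition: -283/(3240*(s + 6)) - 7/(240*(s + 1)) - 35/(24*(s - 2)) + 745/(1296*(s - 3)) - 157/(36*(s - 3)**2).
Integrate each term; A/(s−a) gives A·log|s−a|; A/(s−a)² gives −A/(s−a).

745*log(s - 3)/1296 - 35*log(s - 2)/24 - 7*log(s + 1)/240 - 283*log(s + 6)/3240 + 157/(36*s - 108) + C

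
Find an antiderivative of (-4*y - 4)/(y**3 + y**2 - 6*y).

2*log(y)/3 - 6*log(y - 2)/5 + 8*log(y + 3)/15 + C

Factor the denominator: y*(y - 2)*(y + 3).
Partial-fraction decomposition: 8/(15*(y + 3)) - 6/(5*(y - 2)) + 2/(3*y).
Integrate each term: A/(y−a) contributes A·log|y−a|.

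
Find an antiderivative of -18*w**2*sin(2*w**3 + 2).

3*cos(2*w**3 + 2) + C

Let u = 2*w**3 + 2, so du = (6*w**2) dw.
Rewriting, the integral becomes -3·∫ sin(u) du = -3·-cos(u).
Substituting back, u = 2*w**3 + 2.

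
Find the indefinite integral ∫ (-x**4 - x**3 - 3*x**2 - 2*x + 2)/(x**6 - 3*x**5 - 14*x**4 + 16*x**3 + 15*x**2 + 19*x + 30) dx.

-833*log(x - 5)/3744 + 38*log(x - 2)/225 + log(x + 1)/72 + 73*log(x + 3)/800 - 67*log(x**2 + 1)/2600 + 81*atan(x)/1300 + C

Factor the denominator: (x - 5)*(x - 2)*(x + 1)*(x + 3)*(x**2 + 1).
Partial-fraction decomposition: -(67*x - 81)/(1300*(x**2 + 1)) + 73/(800*(x + 3)) + 1/(72*(x + 1)) + 38/(225*(x - 2)) - 833/(3744*(x - 5)).
Integrate each term; A/(x−a) gives A·log|x−a|; the (Bx+D)/(x²+p²) term gives a log and an atan.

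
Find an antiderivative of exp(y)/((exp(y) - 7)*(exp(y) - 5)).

Let u = e^y, du = e^y dy.
The integral becomes ∫ du/((u-7)(u-5)); decompose into partial fractions.

log(exp(y) - 7)/2 - log(exp(y) - 5)/2 + C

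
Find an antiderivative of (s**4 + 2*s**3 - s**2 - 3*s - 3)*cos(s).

s**4*sin(s) + 2*s**3*sin(s) + 4*s**3*cos(s) - 13*s**2*sin(s) + 6*s**2*cos(s) - 15*s*sin(s) - 26*s*cos(s) + 23*sin(s) - 15*cos(s) + C

Use integration by parts with u = s**4 + 2*s**3 - s**2 - 3*s - 3, dv = cos(s) ds, so v = sin(s).
Apply parts 4 times (tabular method): alternate signs, differentiate u down to 0, integrate dv up.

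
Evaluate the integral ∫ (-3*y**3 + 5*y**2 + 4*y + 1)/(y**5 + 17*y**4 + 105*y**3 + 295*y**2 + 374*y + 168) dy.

Factor the denominator: (y + 1)*(y + 2)*(y + 3)*(y + 4)*(y + 7).
Partial-fraction decomposition: 1247/(360*(y + 7)) - 257/(18*(y + 4)) + 115/(8*(y + 3)) - 37/(10*(y + 2)) + 5/(36*(y + 1)).
Integrate each term: A/(y−a) contributes A·log|y−a|.

5*log(y + 1)/36 - 37*log(y + 2)/10 + 115*log(y + 3)/8 - 257*log(y + 4)/18 + 1247*log(y + 7)/360 + C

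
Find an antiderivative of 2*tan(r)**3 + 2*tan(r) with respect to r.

Let u = tan(r), so du = (tan(r)**2 + 1) dr.
Rewriting, the integral becomes 2·∫ u^1 du = 2·u^2/2.
Substituting back, u = tan(r).

tan(r)**2 + C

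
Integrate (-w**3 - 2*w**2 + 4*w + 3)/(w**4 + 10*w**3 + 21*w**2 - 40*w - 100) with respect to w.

Factor the denominator: (w - 2)*(w + 2)*(w + 5)**2.
Partial-fraction decomposition: -491/(441*(w + 5)) + 58/(21*(w + 5)**2) + 5/(36*(w + 2)) - 5/(196*(w - 2)).
Integrate each term; A/(w−a) gives A·log|w−a|; A/(w−a)² gives −A/(w−a).

-5*log(w - 2)/196 + 5*log(w + 2)/36 - 491*log(w + 5)/441 - 58/(21*w + 105) + C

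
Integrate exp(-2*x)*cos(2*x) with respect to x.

Let I denote the integral. Integrate by parts with u = cos(2*x), dv = exp(-2*x) dx, so v = -exp(-2*x)/2: I = -exp(-2*x)*cos(2*x)/2 − ∫ exp(-2*x)*sin(2*x) dx.
Apply parts again with u = sin(2*x), dv = exp(-2*x) dx: ∫ exp(-2*x)*sin(2*x) dx = -exp(-2*x)*sin(2*x)/2 + I. Substituting back brings back I: I = exp(-2*x)*sin(2*x)/2 - exp(-2*x)*cos(2*x)/2 − I.
Solving for I: (1 + 1)·I equals the remaining terms, so I = (1/2)·(exp(-2*x)*sin(2*x)/2 - exp(-2*x)*cos(2*x)/2).

exp(-2*x)*sin(2*x)/4 - exp(-2*x)*cos(2*x)/4 + C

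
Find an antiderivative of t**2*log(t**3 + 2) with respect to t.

Let u = t**3 + 2, so du = (3*t**2) dt.
The integral becomes (1/3)·∫ log(u) du; integrate by parts with u′=log(u), dv′=du.

t**3*log(t**3 + 2)/3 - t**3/3 + 2*log(t**3 + 2)/3 + C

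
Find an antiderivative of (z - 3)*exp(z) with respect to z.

(z - 4)*exp(z) + C

Use integration by parts with u = z - 3, dv = exp(z) dz, so v = exp(z).
Apply parts 1 times (tabular method): alternate signs, differentiate u down to 0, integrate dv up.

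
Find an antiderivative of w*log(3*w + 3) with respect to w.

Use integration by parts with u = log(3*w + 3), dv = w dw.
Then du = 3/(3*w + 3) dw and v = w**2/2.

w**2*log(3*w + 3)/2 - w**2/4 + w/2 - log(w + 1)/2 + C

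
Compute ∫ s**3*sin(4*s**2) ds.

-s**2*cos(4*s**2)/8 + sin(4*s**2)/32 + C

Let u = s², du = 2s ds; rewrite as (1/2)∫ u^1·sin(4u) du.
Now integrate by parts 1 time.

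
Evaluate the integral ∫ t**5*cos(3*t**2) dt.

t**4*sin(3*t**2)/6 + t**2*cos(3*t**2)/9 - sin(3*t**2)/27 + C

Let u = t², du = 2t dt; rewrite as (1/2)∫ u^2·cos(3u) du.
Now integrate by parts 2 times.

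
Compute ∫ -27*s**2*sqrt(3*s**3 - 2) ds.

Let u = 3*s**3 - 2, so du = (9*s**2) ds.
Rewriting, the integral becomes -3·∫ √u du = -3·(2/3)u^(3/2).
Substituting back, u = 3*s**3 - 2.

-2*(3*s**3 - 2)**(3/2) + C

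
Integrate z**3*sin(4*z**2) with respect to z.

Let u = z², du = 2z dz; rewrite as (1/2)∫ u^1·sin(4u) du.
Now integrate by parts 1 time.

-z**2*cos(4*z**2)/8 + sin(4*z**2)/32 + C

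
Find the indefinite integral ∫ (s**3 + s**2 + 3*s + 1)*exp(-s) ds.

(-s**3 - 4*s**2 - 11*s - 12)*exp(-s) + C

Use integration by parts with u = s**3 + s**2 + 3*s + 1, dv = exp(-s) ds, so v = -exp(-s).
Apply parts 3 times (tabular method): alternate signs, differentiate u down to 0, integrate dv up.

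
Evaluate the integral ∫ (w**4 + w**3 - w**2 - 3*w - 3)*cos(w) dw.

w**4*sin(w) + w**3*sin(w) + 4*w**3*cos(w) - 13*w**2*sin(w) + 3*w**2*cos(w) - 9*w*sin(w) - 26*w*cos(w) + 23*sin(w) - 9*cos(w) + C

Use integration by parts with u = w**4 + w**3 - w**2 - 3*w - 3, dv = cos(w) dw, so v = sin(w).
Apply parts 4 times (tabular method): alternate signs, differentiate u down to 0, integrate dv up.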